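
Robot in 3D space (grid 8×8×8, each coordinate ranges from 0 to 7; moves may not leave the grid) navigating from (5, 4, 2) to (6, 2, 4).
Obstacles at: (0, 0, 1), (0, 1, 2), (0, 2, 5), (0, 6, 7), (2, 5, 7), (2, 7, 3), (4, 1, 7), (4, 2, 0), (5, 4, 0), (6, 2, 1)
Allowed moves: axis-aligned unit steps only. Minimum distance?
5
(one shortest path: (5, 4, 2) → (6, 4, 2) → (6, 3, 2) → (6, 2, 2) → (6, 2, 3) → (6, 2, 4))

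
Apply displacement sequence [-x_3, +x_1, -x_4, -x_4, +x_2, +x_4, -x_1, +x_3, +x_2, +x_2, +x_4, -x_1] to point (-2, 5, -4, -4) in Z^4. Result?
(-3, 8, -4, -4)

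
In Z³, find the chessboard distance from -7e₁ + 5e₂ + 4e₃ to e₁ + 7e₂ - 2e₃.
8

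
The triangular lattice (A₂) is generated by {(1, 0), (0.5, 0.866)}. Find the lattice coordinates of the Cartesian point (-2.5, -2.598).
-b₁ - 3b₂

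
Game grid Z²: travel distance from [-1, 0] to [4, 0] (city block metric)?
5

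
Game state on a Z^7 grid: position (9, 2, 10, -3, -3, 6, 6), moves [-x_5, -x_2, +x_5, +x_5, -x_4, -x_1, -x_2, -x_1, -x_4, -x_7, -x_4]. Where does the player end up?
(7, 0, 10, -6, -2, 6, 5)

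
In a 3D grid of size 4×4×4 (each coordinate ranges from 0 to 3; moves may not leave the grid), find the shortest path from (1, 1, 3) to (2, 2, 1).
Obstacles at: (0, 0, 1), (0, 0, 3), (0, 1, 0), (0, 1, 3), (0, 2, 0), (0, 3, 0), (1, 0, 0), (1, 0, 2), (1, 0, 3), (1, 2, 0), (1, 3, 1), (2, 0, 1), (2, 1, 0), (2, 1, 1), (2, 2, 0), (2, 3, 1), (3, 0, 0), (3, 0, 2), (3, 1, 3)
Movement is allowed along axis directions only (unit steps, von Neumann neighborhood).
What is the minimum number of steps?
4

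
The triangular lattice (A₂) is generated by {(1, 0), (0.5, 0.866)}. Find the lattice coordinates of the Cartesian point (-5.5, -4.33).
-3b₁ - 5b₂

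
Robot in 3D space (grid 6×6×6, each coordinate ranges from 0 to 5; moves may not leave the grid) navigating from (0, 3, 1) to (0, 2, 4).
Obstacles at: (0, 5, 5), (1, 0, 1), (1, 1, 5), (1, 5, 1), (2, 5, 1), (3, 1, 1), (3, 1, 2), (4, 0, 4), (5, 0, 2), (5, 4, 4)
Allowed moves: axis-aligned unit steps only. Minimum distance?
4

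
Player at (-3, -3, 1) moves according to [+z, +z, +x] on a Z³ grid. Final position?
(-2, -3, 3)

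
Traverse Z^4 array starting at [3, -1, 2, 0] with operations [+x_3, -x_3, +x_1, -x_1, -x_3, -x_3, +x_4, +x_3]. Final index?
(3, -1, 1, 1)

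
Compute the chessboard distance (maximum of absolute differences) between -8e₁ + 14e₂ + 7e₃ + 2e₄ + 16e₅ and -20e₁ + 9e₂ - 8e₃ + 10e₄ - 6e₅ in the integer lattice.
22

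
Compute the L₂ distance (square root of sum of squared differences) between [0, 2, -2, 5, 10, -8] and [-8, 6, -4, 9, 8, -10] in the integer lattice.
10.3923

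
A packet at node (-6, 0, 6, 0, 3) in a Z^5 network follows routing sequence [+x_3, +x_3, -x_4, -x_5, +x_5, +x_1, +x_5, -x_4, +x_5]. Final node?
(-5, 0, 8, -2, 5)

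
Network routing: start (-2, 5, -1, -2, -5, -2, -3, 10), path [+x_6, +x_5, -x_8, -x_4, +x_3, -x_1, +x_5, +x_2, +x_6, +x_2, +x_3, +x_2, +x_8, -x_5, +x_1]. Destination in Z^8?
(-2, 8, 1, -3, -4, 0, -3, 10)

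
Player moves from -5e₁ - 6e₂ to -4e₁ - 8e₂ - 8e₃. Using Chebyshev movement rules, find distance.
8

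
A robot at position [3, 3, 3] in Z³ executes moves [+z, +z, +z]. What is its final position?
(3, 3, 6)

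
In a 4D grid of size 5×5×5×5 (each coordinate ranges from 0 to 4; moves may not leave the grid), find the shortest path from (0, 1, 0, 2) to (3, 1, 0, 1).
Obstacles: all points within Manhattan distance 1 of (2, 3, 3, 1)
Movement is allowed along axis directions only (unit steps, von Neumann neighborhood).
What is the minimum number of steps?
4
(one shortest path: (0, 1, 0, 2) → (1, 1, 0, 2) → (2, 1, 0, 2) → (3, 1, 0, 2) → (3, 1, 0, 1))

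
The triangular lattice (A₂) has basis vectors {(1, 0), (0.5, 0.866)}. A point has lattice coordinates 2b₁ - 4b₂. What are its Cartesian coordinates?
(0, -3.464)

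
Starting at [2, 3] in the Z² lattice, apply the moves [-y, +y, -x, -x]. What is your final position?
(0, 3)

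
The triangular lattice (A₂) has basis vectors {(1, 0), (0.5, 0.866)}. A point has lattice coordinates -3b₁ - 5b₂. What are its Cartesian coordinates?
(-5.5, -4.33)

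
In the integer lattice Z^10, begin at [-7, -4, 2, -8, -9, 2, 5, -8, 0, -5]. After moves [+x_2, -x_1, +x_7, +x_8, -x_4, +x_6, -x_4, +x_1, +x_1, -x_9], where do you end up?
(-6, -3, 2, -10, -9, 3, 6, -7, -1, -5)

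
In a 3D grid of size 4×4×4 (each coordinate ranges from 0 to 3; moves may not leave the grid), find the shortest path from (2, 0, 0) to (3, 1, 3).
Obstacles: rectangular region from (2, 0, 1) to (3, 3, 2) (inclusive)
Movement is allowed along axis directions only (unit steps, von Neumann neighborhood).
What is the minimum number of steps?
7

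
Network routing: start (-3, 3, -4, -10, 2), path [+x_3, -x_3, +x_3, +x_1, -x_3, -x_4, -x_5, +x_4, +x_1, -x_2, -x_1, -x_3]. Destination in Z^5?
(-2, 2, -5, -10, 1)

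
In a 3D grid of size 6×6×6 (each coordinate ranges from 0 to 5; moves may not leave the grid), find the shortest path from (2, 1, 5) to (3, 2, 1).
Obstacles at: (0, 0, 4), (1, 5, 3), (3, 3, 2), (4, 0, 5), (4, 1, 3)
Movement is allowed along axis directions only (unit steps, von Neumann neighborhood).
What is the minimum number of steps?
6
(one shortest path: (2, 1, 5) → (3, 1, 5) → (3, 2, 5) → (3, 2, 4) → (3, 2, 3) → (3, 2, 2) → (3, 2, 1))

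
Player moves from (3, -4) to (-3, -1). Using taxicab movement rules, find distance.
9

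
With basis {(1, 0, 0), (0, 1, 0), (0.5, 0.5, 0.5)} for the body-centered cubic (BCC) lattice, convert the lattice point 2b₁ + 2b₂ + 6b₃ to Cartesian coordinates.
(5, 5, 3)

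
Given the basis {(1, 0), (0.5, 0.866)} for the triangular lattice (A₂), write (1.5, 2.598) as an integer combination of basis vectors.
3b₂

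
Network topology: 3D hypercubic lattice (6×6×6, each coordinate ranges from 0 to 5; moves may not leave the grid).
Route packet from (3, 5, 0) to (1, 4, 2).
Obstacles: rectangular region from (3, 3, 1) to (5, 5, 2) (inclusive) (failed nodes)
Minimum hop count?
5
(one shortest path: (3, 5, 0) → (2, 5, 0) → (1, 5, 0) → (1, 4, 0) → (1, 4, 1) → (1, 4, 2))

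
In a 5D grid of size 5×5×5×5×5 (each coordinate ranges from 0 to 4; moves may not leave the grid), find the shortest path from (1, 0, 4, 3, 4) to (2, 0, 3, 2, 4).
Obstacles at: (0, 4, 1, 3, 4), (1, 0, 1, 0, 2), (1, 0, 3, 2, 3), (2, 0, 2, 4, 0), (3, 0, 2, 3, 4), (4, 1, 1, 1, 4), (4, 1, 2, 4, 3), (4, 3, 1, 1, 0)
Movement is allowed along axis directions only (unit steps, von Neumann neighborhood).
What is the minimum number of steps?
3
(one shortest path: (1, 0, 4, 3, 4) → (2, 0, 4, 3, 4) → (2, 0, 3, 3, 4) → (2, 0, 3, 2, 4))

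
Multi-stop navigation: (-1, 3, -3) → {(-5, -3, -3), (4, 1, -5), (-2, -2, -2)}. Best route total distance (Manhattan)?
26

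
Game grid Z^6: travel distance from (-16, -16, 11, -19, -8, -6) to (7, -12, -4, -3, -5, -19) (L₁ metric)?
74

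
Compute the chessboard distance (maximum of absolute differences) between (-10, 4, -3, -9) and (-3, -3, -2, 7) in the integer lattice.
16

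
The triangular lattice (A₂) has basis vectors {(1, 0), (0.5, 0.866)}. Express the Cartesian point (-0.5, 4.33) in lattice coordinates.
-3b₁ + 5b₂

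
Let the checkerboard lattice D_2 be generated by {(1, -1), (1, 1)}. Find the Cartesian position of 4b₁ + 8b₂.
(12, 4)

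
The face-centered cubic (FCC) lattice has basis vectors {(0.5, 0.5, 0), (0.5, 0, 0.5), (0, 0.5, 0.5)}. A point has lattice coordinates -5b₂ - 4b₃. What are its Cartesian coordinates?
(-2.5, -2, -4.5)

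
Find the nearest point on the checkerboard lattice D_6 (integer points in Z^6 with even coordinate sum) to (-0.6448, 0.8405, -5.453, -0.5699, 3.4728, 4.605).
(-1, 1, -5, -1, 3, 5)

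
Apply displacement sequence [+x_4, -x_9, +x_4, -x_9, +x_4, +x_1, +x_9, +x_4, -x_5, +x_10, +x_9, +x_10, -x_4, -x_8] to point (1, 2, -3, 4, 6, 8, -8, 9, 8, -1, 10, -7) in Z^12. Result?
(2, 2, -3, 7, 5, 8, -8, 8, 8, 1, 10, -7)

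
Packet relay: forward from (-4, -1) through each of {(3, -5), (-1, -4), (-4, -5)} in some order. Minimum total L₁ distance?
13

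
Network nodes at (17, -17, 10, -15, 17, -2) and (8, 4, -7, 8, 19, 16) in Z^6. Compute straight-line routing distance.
40.8412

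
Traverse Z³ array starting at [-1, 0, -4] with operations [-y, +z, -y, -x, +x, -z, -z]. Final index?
(-1, -2, -5)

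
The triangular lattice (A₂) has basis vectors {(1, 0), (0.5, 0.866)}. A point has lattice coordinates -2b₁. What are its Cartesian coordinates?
(-2, 0)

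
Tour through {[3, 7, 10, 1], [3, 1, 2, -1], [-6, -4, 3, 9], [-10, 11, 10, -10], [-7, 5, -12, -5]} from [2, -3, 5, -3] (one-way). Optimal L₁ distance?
128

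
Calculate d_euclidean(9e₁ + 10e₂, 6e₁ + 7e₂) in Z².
4.24264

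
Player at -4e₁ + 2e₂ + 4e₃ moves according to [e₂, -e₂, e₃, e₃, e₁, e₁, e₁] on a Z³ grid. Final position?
(-1, 2, 6)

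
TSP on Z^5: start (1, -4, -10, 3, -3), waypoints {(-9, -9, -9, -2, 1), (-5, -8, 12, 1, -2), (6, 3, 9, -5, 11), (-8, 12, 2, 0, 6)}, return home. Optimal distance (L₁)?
184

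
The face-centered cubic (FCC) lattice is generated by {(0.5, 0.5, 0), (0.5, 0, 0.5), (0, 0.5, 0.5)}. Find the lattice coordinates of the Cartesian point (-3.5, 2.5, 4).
-5b₁ - 2b₂ + 10b₃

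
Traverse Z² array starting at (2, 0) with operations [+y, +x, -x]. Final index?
(2, 1)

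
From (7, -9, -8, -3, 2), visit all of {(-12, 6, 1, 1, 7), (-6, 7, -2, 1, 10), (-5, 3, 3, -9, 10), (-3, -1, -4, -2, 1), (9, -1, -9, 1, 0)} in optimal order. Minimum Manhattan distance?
100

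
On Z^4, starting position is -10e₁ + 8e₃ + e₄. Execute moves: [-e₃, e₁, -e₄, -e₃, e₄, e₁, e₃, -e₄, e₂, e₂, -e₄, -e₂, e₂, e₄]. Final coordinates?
(-8, 2, 7, 0)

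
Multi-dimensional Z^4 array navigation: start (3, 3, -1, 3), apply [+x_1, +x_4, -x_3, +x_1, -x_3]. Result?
(5, 3, -3, 4)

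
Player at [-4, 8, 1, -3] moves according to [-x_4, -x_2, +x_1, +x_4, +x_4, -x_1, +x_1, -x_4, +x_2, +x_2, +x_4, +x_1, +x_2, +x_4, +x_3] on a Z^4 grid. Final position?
(-2, 10, 2, -1)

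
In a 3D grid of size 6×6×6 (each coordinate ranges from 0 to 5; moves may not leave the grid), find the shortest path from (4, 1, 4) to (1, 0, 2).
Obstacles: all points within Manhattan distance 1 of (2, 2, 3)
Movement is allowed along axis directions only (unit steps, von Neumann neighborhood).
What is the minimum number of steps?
6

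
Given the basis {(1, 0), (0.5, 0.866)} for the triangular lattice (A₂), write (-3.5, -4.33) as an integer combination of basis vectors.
-b₁ - 5b₂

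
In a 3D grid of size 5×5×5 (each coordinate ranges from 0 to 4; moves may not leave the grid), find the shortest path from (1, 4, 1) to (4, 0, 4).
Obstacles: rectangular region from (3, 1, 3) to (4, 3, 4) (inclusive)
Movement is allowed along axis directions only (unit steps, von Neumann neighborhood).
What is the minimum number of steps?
10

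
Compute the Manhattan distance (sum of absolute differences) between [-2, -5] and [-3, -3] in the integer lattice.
3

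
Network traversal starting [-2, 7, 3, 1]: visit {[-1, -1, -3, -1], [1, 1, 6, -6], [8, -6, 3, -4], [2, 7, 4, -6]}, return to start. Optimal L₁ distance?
80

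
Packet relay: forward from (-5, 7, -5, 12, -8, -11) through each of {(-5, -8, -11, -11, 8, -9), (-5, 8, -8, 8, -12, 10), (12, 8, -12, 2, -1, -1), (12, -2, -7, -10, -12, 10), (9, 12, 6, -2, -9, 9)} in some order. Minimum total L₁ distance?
232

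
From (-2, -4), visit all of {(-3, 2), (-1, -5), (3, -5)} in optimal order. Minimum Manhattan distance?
19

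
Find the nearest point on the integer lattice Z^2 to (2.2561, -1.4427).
(2, -1)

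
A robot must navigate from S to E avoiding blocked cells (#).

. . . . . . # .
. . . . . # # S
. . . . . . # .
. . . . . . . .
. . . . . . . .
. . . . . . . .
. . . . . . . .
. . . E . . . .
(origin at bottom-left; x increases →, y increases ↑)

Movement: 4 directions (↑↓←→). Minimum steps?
10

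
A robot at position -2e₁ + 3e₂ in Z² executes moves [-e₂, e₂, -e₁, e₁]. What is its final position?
(-2, 3)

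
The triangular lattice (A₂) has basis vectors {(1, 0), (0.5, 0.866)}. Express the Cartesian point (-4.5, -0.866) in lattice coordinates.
-4b₁ - b₂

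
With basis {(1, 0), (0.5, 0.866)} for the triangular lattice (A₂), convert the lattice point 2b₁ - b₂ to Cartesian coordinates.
(1.5, -0.866)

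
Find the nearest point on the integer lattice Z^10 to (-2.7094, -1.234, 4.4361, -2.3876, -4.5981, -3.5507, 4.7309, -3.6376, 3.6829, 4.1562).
(-3, -1, 4, -2, -5, -4, 5, -4, 4, 4)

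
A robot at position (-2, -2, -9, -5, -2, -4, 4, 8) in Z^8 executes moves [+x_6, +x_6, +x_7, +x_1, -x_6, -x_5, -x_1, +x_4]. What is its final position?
(-2, -2, -9, -4, -3, -3, 5, 8)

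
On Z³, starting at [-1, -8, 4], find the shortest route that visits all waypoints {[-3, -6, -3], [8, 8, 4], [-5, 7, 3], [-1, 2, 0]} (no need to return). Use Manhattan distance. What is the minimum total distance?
51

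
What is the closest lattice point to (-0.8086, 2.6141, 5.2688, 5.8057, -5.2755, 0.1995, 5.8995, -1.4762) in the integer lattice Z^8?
(-1, 3, 5, 6, -5, 0, 6, -1)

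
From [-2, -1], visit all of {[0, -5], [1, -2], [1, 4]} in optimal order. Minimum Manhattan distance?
16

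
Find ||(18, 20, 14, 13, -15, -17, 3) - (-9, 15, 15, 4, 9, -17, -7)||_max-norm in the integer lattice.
27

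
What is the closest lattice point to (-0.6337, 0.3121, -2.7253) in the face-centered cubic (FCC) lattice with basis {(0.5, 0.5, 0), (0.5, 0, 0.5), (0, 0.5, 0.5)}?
(-0.5, 0.5, -3)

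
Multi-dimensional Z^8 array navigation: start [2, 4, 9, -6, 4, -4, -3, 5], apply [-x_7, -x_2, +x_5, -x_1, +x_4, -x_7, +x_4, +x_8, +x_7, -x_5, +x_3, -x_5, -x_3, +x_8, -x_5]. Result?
(1, 3, 9, -4, 2, -4, -4, 7)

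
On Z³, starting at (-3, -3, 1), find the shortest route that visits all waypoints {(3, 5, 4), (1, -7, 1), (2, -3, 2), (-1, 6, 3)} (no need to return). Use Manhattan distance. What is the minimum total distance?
31
(one optimal route: (-3, -3, 1) → (1, -7, 1) → (2, -3, 2) → (3, 5, 4) → (-1, 6, 3))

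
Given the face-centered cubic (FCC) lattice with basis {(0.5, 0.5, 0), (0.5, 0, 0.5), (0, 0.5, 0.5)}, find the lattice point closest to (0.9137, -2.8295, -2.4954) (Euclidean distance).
(1, -2.5, -2.5)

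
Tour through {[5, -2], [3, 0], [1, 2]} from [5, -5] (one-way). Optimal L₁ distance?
11
(one optimal route: (5, -5) → (5, -2) → (3, 0) → (1, 2))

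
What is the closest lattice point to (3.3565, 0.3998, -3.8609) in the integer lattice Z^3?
(3, 0, -4)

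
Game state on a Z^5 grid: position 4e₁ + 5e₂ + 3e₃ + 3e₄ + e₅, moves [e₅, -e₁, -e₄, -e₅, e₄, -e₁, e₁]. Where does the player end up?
(3, 5, 3, 3, 1)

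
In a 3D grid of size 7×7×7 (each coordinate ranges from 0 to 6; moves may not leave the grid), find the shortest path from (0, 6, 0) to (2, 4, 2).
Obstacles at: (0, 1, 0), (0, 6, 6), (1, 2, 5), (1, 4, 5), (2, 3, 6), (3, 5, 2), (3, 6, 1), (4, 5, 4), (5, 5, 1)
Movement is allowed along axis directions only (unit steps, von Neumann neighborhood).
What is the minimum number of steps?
6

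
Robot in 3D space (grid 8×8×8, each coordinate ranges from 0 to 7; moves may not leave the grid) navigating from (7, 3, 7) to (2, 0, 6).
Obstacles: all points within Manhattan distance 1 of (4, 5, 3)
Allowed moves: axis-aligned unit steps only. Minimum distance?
9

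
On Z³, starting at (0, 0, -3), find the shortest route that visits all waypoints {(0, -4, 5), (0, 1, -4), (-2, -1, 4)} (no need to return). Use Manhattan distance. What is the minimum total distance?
20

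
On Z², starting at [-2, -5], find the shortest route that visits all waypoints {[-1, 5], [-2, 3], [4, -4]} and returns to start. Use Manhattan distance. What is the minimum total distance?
32
(one optimal route: (-2, -5) → (-2, 3) → (-1, 5) → (4, -4) → (-2, -5))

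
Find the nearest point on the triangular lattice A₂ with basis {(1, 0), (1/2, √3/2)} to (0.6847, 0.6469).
(0.5, 0.866)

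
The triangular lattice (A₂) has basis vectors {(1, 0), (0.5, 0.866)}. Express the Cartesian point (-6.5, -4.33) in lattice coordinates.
-4b₁ - 5b₂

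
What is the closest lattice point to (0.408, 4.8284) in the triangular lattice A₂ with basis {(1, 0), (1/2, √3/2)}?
(0.5, 4.33)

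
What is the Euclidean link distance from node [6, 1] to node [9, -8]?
9.48683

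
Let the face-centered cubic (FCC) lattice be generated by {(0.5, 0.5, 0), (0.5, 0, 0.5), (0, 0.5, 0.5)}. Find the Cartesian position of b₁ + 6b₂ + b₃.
(3.5, 1, 3.5)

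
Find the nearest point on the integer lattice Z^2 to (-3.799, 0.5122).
(-4, 1)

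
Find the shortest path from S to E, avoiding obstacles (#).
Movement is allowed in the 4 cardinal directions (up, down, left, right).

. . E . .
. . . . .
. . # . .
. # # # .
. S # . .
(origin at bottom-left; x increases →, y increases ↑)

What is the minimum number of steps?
7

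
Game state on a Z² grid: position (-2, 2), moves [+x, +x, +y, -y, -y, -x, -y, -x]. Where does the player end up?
(-2, 0)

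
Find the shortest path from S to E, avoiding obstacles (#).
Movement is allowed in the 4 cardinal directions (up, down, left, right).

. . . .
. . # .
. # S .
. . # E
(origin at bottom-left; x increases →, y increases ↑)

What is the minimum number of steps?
2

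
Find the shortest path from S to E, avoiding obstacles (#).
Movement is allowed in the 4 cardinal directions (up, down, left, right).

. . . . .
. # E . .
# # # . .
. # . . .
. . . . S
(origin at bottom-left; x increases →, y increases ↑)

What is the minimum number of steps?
5
(one shortest path: (4, 0) → (3, 0) → (3, 1) → (3, 2) → (3, 3) → (2, 3))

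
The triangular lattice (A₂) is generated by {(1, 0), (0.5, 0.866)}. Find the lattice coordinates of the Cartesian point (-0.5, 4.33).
-3b₁ + 5b₂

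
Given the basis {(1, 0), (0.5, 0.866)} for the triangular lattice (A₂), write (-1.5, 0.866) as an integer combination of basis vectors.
-2b₁ + b₂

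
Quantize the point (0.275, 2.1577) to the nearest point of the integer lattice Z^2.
(0, 2)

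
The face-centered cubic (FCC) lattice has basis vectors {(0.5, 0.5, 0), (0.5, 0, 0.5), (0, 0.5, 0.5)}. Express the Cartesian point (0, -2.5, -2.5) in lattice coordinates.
-5b₃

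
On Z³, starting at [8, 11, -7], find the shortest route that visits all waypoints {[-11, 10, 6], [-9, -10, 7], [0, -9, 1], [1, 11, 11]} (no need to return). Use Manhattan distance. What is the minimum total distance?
82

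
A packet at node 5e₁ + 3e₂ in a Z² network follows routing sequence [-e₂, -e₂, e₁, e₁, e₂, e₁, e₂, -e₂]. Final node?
(8, 2)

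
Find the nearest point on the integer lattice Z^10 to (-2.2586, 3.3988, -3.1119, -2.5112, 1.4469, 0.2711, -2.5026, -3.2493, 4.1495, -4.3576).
(-2, 3, -3, -3, 1, 0, -3, -3, 4, -4)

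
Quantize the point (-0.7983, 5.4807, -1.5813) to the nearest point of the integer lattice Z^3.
(-1, 5, -2)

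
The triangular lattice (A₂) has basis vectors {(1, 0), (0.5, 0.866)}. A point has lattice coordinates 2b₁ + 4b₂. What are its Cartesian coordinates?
(4, 3.464)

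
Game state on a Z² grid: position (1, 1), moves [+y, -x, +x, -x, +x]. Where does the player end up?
(1, 2)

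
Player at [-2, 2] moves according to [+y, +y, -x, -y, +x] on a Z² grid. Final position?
(-2, 3)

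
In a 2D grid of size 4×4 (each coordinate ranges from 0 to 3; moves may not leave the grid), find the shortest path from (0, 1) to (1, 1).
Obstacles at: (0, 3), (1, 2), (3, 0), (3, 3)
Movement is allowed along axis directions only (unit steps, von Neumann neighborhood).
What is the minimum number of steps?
1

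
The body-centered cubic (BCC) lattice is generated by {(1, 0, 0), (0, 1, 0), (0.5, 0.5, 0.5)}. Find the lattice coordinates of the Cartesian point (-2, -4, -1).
-b₁ - 3b₂ - 2b₃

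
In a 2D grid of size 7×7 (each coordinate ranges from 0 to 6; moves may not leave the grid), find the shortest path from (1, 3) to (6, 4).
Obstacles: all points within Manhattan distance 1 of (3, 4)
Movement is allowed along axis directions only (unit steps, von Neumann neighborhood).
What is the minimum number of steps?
8
(one shortest path: (1, 3) → (2, 3) → (2, 2) → (3, 2) → (4, 2) → (5, 2) → (6, 2) → (6, 3) → (6, 4))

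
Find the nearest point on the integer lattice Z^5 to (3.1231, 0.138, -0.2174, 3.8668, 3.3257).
(3, 0, 0, 4, 3)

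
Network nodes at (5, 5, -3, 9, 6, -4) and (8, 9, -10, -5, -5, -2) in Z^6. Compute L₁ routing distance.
41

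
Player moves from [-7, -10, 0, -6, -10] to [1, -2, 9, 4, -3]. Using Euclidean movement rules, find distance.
18.9209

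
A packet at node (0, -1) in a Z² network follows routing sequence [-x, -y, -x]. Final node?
(-2, -2)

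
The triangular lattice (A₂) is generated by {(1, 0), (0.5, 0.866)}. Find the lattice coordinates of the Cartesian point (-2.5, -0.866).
-2b₁ - b₂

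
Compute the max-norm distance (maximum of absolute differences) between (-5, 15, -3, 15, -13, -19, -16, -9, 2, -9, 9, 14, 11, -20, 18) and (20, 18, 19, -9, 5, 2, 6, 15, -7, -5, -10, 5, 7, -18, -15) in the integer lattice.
33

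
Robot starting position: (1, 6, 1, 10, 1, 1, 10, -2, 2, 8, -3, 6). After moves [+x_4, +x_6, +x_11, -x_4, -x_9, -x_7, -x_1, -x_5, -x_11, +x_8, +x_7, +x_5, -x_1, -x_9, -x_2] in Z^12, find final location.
(-1, 5, 1, 10, 1, 2, 10, -1, 0, 8, -3, 6)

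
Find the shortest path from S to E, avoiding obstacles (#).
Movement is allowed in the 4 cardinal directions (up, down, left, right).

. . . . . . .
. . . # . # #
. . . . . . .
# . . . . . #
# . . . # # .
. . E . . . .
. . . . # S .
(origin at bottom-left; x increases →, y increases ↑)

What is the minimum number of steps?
4
(one shortest path: (5, 0) → (5, 1) → (4, 1) → (3, 1) → (2, 1))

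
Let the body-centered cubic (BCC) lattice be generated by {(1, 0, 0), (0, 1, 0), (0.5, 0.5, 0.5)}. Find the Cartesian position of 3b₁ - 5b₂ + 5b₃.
(5.5, -2.5, 2.5)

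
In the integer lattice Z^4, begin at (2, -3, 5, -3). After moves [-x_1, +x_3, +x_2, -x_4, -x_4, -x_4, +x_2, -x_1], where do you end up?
(0, -1, 6, -6)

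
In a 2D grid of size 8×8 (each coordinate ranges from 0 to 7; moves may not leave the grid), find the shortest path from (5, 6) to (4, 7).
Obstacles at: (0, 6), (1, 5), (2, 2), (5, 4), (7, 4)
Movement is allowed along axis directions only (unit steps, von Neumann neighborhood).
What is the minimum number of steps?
2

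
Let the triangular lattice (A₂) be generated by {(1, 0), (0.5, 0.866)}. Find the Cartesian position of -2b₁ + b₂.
(-1.5, 0.866)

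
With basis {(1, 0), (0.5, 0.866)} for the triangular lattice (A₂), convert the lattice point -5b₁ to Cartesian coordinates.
(-5, 0)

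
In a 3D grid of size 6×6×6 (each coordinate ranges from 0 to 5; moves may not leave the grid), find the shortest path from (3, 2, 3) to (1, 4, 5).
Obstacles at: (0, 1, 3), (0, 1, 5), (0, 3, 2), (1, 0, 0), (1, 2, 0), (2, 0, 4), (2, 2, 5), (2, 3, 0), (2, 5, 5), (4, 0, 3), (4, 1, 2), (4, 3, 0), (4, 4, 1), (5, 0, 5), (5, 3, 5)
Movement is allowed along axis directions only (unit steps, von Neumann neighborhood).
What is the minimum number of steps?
6
(one shortest path: (3, 2, 3) → (2, 2, 3) → (1, 2, 3) → (1, 3, 3) → (1, 4, 3) → (1, 4, 4) → (1, 4, 5))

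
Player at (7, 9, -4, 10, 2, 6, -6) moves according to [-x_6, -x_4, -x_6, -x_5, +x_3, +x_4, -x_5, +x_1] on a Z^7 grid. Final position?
(8, 9, -3, 10, 0, 4, -6)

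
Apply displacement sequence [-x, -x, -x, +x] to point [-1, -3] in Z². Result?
(-3, -3)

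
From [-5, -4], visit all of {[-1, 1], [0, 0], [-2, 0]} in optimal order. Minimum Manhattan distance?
11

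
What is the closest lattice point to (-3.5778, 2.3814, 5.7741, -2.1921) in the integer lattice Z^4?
(-4, 2, 6, -2)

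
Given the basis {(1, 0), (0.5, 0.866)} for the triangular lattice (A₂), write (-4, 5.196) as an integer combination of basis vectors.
-7b₁ + 6b₂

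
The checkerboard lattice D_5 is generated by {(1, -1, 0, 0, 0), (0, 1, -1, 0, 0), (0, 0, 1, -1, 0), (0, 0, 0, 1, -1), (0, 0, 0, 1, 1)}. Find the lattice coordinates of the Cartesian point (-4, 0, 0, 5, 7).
-4b₁ - 4b₂ - 4b₃ - 3b₄ + 4b₅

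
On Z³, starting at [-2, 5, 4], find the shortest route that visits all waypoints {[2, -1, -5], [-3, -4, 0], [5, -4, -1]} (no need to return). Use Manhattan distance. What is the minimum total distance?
33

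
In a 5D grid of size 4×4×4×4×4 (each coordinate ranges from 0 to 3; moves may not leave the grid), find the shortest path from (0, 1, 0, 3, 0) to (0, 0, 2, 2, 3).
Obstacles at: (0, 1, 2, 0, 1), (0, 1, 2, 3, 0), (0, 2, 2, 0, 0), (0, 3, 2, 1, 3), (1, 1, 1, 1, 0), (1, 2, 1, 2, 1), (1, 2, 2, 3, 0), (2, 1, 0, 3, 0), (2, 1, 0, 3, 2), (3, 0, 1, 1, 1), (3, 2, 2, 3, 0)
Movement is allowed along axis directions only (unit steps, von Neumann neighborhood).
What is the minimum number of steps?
7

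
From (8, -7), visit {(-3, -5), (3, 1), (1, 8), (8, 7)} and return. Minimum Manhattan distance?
56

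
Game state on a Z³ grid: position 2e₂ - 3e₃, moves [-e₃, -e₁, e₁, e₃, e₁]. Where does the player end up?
(1, 2, -3)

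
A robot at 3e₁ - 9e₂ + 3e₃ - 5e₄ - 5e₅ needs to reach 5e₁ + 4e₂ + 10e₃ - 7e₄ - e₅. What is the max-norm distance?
13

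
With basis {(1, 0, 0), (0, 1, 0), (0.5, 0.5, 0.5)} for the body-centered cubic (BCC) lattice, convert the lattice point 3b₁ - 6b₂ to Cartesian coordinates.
(3, -6, 0)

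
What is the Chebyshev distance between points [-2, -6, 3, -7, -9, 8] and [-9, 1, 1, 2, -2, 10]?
9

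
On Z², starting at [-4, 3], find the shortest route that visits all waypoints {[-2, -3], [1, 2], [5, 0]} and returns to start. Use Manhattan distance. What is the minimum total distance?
30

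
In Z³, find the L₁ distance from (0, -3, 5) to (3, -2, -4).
13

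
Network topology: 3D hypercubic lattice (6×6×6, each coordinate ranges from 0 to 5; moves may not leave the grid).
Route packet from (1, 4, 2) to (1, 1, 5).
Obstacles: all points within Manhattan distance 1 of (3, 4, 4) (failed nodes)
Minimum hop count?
6
(one shortest path: (1, 4, 2) → (1, 3, 2) → (1, 2, 2) → (1, 1, 2) → (1, 1, 3) → (1, 1, 4) → (1, 1, 5))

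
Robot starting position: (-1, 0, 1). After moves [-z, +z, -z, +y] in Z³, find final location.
(-1, 1, 0)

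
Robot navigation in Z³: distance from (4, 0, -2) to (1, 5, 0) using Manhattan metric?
10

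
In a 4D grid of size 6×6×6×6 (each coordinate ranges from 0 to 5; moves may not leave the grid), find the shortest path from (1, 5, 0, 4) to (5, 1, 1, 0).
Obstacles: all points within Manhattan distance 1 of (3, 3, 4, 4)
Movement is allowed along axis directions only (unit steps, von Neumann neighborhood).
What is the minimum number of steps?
13
(one shortest path: (1, 5, 0, 4) → (2, 5, 0, 4) → (3, 5, 0, 4) → (4, 5, 0, 4) → (5, 5, 0, 4) → (5, 4, 0, 4) → (5, 3, 0, 4) → (5, 2, 0, 4) → (5, 1, 0, 4) → (5, 1, 1, 4) → (5, 1, 1, 3) → (5, 1, 1, 2) → (5, 1, 1, 1) → (5, 1, 1, 0))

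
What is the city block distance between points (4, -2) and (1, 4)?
9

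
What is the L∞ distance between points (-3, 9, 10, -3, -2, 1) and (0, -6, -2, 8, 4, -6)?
15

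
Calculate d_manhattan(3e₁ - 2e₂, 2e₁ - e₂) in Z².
2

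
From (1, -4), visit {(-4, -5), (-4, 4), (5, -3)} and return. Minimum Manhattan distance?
36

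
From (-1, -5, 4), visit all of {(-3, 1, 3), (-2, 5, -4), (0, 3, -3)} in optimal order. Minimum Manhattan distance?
25
(one optimal route: (-1, -5, 4) → (-3, 1, 3) → (0, 3, -3) → (-2, 5, -4))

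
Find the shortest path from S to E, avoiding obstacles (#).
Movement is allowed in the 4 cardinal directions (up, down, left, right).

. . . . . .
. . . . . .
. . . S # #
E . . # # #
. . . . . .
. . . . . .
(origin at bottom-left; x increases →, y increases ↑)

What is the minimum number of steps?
4
(one shortest path: (3, 3) → (2, 3) → (1, 3) → (0, 3) → (0, 2))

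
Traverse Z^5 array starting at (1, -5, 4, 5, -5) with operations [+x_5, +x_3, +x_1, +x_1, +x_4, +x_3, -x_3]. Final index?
(3, -5, 5, 6, -4)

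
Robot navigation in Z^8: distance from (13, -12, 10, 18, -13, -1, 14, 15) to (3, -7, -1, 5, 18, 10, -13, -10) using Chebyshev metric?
31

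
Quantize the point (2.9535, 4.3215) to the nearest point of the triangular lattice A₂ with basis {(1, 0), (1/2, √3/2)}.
(2.5, 4.33)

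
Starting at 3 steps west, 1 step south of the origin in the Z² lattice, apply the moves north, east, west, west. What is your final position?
(-4, 0)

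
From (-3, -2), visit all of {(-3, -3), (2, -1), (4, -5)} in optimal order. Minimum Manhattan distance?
14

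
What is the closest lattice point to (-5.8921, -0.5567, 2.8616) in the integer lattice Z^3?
(-6, -1, 3)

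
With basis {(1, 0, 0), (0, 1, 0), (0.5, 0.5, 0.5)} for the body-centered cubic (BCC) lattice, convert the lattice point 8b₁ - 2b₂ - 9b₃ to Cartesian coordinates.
(3.5, -6.5, -4.5)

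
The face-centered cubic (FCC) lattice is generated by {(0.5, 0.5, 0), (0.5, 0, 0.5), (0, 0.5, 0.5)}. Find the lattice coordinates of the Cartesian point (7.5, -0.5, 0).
7b₁ + 8b₂ - 8b₃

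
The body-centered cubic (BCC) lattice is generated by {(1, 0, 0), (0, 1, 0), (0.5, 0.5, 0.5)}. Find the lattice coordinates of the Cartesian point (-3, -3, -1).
-2b₁ - 2b₂ - 2b₃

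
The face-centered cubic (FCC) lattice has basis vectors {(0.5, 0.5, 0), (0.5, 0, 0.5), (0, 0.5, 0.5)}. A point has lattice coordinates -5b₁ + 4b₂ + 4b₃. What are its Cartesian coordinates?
(-0.5, -0.5, 4)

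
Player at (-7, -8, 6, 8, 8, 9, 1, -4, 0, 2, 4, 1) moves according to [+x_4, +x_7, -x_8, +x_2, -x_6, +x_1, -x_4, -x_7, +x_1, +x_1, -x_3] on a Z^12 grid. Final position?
(-4, -7, 5, 8, 8, 8, 1, -5, 0, 2, 4, 1)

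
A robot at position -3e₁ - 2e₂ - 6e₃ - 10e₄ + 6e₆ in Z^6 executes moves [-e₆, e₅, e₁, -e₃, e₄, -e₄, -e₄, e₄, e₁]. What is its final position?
(-1, -2, -7, -10, 1, 5)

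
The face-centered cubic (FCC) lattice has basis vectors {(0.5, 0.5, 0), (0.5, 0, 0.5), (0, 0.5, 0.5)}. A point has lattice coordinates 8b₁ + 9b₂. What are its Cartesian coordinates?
(8.5, 4, 4.5)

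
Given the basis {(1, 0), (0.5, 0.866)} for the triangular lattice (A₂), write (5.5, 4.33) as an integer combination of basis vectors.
3b₁ + 5b₂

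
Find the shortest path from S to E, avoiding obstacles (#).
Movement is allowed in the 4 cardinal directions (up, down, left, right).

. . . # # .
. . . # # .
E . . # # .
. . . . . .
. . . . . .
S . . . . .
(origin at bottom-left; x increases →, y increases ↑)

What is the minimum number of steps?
3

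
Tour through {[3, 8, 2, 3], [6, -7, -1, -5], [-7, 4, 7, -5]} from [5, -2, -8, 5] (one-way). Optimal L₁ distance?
79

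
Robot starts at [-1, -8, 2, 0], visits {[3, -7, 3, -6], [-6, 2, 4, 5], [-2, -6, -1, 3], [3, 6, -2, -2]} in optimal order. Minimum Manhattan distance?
76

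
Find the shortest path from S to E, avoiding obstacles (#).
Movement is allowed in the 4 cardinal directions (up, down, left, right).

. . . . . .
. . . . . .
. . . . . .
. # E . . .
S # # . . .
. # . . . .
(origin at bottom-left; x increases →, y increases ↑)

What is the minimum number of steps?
5
(one shortest path: (0, 1) → (0, 2) → (0, 3) → (1, 3) → (2, 3) → (2, 2))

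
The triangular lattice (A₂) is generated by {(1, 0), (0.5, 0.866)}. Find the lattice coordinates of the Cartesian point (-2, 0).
-2b₁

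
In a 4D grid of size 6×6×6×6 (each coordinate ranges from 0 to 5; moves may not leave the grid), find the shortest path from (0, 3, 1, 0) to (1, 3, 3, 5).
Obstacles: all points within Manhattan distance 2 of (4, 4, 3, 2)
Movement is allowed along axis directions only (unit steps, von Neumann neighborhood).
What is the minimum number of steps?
8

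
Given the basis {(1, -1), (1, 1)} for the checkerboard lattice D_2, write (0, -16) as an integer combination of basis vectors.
8b₁ - 8b₂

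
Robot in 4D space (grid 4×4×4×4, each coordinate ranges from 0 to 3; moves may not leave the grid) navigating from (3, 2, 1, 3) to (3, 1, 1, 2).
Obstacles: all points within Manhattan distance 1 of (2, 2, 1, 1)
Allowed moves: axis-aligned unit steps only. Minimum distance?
2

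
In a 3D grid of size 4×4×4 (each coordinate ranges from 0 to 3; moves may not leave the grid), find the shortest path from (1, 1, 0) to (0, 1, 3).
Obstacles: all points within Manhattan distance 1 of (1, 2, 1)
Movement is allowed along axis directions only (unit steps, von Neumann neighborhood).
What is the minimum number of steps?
4
(one shortest path: (1, 1, 0) → (0, 1, 0) → (0, 1, 1) → (0, 1, 2) → (0, 1, 3))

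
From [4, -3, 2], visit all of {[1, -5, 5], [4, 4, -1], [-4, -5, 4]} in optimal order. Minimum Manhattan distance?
34
(one optimal route: (4, -3, 2) → (4, 4, -1) → (1, -5, 5) → (-4, -5, 4))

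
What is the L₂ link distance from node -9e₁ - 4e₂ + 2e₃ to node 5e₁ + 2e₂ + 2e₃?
15.2315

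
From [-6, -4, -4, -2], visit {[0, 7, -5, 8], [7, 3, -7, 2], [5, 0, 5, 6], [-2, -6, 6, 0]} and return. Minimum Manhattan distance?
106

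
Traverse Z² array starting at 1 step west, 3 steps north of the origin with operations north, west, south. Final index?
(-2, 3)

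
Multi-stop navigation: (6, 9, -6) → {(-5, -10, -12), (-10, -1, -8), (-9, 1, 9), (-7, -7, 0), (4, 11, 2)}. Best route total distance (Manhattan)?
96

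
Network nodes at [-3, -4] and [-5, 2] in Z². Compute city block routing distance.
8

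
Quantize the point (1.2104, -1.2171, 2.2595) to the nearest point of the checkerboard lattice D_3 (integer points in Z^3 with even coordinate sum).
(1, -1, 2)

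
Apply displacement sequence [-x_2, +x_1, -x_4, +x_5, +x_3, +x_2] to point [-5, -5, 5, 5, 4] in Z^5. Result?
(-4, -5, 6, 4, 5)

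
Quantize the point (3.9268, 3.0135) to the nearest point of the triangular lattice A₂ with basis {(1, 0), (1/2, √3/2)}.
(4, 3.464)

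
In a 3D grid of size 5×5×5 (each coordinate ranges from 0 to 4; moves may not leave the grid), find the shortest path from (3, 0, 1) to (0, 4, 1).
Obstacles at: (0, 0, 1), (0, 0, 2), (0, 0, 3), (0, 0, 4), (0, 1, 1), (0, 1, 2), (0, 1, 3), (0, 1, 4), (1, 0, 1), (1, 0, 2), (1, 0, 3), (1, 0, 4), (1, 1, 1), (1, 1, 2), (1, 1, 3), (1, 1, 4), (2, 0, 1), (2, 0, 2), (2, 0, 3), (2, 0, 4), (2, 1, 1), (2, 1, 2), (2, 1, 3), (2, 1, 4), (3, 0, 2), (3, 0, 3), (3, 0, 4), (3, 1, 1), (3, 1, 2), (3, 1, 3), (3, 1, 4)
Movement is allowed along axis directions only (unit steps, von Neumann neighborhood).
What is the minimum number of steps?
9
(one shortest path: (3, 0, 1) → (4, 0, 1) → (4, 1, 1) → (4, 2, 1) → (3, 2, 1) → (2, 2, 1) → (1, 2, 1) → (0, 2, 1) → (0, 3, 1) → (0, 4, 1))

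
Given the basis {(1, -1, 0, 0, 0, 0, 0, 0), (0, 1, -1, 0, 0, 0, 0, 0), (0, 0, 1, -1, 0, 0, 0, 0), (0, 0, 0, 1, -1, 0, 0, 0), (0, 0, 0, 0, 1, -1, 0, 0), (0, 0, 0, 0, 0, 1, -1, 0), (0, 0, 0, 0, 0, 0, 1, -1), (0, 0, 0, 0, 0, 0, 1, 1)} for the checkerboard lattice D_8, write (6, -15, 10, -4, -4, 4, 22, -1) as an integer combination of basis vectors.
6b₁ - 9b₂ + b₃ - 3b₄ - 7b₅ - 3b₆ + 10b₇ + 9b₈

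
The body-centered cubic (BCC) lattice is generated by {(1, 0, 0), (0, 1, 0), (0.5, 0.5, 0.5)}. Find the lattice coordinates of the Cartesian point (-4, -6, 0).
-4b₁ - 6b₂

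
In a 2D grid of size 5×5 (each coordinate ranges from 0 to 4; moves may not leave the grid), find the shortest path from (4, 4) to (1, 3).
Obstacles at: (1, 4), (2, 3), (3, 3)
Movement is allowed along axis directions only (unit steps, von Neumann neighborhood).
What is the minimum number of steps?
6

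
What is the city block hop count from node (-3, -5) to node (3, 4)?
15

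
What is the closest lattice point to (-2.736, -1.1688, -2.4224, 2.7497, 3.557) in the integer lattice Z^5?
(-3, -1, -2, 3, 4)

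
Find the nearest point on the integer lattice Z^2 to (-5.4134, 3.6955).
(-5, 4)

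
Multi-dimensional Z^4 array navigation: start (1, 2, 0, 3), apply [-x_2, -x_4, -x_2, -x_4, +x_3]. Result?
(1, 0, 1, 1)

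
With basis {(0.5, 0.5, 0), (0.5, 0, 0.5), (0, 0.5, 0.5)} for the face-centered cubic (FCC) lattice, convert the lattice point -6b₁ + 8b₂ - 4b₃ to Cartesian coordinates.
(1, -5, 2)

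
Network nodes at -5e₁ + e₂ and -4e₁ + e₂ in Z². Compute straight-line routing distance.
1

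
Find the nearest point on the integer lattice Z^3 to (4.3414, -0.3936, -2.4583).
(4, 0, -2)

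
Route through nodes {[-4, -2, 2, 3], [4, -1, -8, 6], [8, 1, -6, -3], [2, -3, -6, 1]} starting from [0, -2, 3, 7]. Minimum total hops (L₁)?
54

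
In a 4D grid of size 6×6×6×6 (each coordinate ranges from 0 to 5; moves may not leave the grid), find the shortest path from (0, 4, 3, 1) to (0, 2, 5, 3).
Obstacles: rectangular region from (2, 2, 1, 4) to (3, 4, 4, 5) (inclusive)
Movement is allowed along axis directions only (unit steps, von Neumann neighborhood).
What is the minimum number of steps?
6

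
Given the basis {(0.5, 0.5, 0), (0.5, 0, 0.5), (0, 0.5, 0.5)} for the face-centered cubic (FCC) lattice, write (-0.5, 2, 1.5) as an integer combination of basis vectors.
-b₂ + 4b₃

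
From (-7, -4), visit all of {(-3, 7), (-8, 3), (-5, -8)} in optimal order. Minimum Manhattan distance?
29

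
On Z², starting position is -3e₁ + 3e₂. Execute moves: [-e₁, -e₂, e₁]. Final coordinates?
(-3, 2)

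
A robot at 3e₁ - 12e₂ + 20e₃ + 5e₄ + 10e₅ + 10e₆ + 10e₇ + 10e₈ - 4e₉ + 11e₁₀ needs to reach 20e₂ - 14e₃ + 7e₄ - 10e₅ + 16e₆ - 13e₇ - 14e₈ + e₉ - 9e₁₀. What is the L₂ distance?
64.4903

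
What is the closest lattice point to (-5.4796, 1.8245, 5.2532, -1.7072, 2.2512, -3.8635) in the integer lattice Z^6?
(-5, 2, 5, -2, 2, -4)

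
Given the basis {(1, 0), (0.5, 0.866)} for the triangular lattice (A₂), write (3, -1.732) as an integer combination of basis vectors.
4b₁ - 2b₂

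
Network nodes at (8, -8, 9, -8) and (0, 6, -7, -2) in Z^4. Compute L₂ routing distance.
23.4947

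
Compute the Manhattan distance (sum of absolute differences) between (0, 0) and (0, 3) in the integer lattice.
3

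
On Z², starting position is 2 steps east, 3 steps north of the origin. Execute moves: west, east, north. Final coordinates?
(2, 4)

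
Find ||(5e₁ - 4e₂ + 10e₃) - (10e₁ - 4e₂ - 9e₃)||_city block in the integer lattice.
24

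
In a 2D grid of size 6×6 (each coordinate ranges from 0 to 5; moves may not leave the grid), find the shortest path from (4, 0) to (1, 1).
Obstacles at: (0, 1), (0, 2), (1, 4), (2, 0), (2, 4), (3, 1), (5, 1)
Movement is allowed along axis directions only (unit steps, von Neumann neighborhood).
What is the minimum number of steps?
6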